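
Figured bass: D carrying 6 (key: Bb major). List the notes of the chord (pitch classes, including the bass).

The written figures 6 are shorthand for 6/3: the 3 is implied.
A third above D in this key is F.
A sixth above D in this key is Bb.
Together with the bass D, this spells Bb major in first inversion.

D, F, Bb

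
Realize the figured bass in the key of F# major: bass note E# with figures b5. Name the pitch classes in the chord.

E#, G#, Bb

The written figures b5 are shorthand for 5/3: the 3 is implied.
A third above E# in this key is G#.
A fifth above E# in this key is B, lowered to Bb by the flat.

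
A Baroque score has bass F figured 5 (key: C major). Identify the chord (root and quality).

F major

The figures 5 indicate a triad in root position.
In root position the bass is the root, so the root is F.
The chord tones are F, A, C, giving F major.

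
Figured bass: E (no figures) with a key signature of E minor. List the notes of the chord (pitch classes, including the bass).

An unfigured bass implies 5/3.
A third above E in this key is G.
A fifth above E in this key is B.
Together with the bass E, this spells E minor in root position.

E, G, B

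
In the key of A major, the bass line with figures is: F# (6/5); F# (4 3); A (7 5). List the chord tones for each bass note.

F# (6/5/3): F#, A, C#, D.
F# (6/4/3): F#, A, B, D.
A (7/5/3): A, C#, E, G#.

F#, A, C#, D | F#, A, B, D | A, C#, E, G#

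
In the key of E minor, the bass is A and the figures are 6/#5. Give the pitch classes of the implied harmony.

The written figures 6/#5 are shorthand for 6/5/3: the 3 is implied.
A third above A in this key is C.
A fifth above A in this key is E, raised to E# by the sharp.
A sixth above A in this key is F#.

A, C, E#, F#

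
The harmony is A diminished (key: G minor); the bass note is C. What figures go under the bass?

C is the third of A diminished, so the chord is in first inversion.
A triad in first inversion is figured 6/3, conventionally abbreviated 6.

6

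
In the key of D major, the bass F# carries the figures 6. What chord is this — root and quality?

The figures 6 indicate a triad in first inversion.
In first inversion the root lies a sixth above the bass: a sixth above F# in D major is D.
The chord tones are F#, A, D, giving D major.

D major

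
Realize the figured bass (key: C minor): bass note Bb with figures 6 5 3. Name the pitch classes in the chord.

A third above Bb in this key is D.
A fifth above Bb in this key is F.
A sixth above Bb in this key is G.
Together with the bass Bb, this spells G minor seventh in first inversion.

Bb, D, F, G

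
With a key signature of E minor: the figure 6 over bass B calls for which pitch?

G

Counting 5 letter steps above B lands on G; in E minor, that letter is G.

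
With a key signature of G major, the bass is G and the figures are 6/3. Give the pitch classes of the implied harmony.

G, B, E

A third above G in this key is B.
A sixth above G in this key is E.
Together with the bass G, this spells E minor in first inversion.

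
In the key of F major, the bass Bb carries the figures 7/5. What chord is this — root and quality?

The figures 7/5 indicate a seventh chord in root position.
In root position the bass is the root, so the root is Bb.
The chord tones are Bb, D, F, A, giving Bb major seventh.

Bb major seventh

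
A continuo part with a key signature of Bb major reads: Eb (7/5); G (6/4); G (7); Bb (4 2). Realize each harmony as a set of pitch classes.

Eb, G, Bb, D | G, C, Eb | G, Bb, D, F | Bb, C, Eb, G

Eb (7/5/3): Eb, G, Bb, D.
G (6/4): G, C, Eb.
G (7/5/3): G, Bb, D, F.
Bb (6/4/2): Bb, C, Eb, G.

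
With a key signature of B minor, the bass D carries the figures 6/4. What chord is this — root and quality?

G major

The figures 6/4 indicate a triad in second inversion.
In second inversion the root lies a fourth above the bass: a fourth above D in B minor is G.
The chord tones are D, G, B, giving G major.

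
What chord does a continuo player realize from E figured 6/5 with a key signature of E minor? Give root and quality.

C major seventh

The figures 6/5 indicate a seventh chord in first inversion.
In first inversion the root lies a sixth above the bass: a sixth above E in E minor is C.
The chord tones are E, G, B, C, giving C major seventh.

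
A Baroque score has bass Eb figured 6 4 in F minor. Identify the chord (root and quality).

The figures 6 4 indicate a triad in second inversion.
In second inversion the root lies a fourth above the bass: a fourth above Eb in F minor is Ab.
The chord tones are Eb, Ab, C, giving Ab major.

Ab major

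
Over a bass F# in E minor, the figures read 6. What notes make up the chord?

The written figures 6 are shorthand for 6/3: the 3 is implied.
A third above F# in this key is A.
A sixth above F# in this key is D.
Together with the bass F#, this spells D major in first inversion.

F#, A, D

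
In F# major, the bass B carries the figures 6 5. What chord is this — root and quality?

G# minor seventh

The figures 6 5 indicate a seventh chord in first inversion.
In first inversion the root lies a sixth above the bass: a sixth above B in F# major is G#.
The chord tones are B, D#, F#, G#, giving G# minor seventh.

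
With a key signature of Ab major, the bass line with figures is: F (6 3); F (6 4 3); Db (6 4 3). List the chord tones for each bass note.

F (6/3): F, Ab, Db.
F (6/4/3): F, Ab, Bb, Db.
Db (6/4/3): Db, F, G, Bb.

F, Ab, Db | F, Ab, Bb, Db | Db, F, G, Bb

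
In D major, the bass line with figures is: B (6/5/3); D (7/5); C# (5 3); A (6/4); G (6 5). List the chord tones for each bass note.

B, D, F#, G | D, F#, A, C# | C#, E, G | A, D, F# | G, B, D, E

B (6/5/3): B, D, F#, G.
D (7/5/3): D, F#, A, C#.
C# (5/3): C#, E, G.
A (6/4): A, D, F#.
G (6/5/3): G, B, D, E.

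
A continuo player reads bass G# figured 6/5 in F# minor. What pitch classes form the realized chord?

G#, B, D, E

The written figures 6/5 are shorthand for 6/5/3: the 3 is implied.
A third above G# in this key is B.
A fifth above G# in this key is D.
A sixth above G# in this key is E.
Together with the bass G#, this spells E dominant seventh in first inversion.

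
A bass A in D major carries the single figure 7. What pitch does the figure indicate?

Counting 6 letter steps above A lands on G; in D major, that letter is G.

G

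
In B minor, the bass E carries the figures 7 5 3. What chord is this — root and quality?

The figures 7 5 3 indicate a seventh chord in root position.
In root position the bass is the root, so the root is E.
The chord tones are E, G, B, D, giving E minor seventh.

E minor seventh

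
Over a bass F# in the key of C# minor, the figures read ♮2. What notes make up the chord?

The written figures ♮2 are shorthand for 6/4/2: the 6/4 are implied.
A second above F# in this key is G#, made natural (G) by the ♮ figure.
A fourth above F# in this key is B.
A sixth above F# in this key is D#.
Together with the bass F#, this spells G augmented major seventh in third inversion.

F#, G, B, D#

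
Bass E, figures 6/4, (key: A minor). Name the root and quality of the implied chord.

The figures 6/4 indicate a triad in second inversion.
In second inversion the root lies a fourth above the bass: a fourth above E in A minor is A.
The chord tones are E, A, C, giving A minor.

A minor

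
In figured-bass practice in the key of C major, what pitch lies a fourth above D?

Counting 3 letter steps above D lands on G; in C major, that letter is G.

G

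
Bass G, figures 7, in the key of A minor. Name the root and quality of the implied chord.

The figures 7 indicate a seventh chord in root position.
In root position the bass is the root, so the root is G.
The chord tones are G, B, D, F, giving G dominant seventh.

G dominant seventh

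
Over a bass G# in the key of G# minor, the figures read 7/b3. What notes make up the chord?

The written figures 7/b3 are shorthand for 7/5/3: the 5 is implied.
A third above G# in this key is B, lowered to Bb by the flat.
A fifth above G# in this key is D#.
A seventh above G# in this key is F#.

G#, Bb, D#, F#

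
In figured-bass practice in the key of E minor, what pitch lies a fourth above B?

E

Counting 3 letter steps above B lands on E; in E minor, that letter is E.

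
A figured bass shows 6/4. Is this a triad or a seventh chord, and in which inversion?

Intervals of 6/4 above the bass form a triad; the bass is the fifth, so this is second inversion.

triad, second inversion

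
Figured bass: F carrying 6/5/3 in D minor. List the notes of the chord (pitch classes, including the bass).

F, A, C, D

A third above F in this key is A.
A fifth above F in this key is C.
A sixth above F in this key is D.
Together with the bass F, this spells D minor seventh in first inversion.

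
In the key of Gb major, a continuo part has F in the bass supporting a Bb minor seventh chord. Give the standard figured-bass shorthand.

F is the fifth of Bb minor seventh, so the chord is in second inversion.
A seventh chord in second inversion is figured 6/4/3, conventionally abbreviated 4/3.

4/3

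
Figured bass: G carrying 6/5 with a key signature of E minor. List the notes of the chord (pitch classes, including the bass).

The written figures 6/5 are shorthand for 6/5/3: the 3 is implied.
A third above G in this key is B.
A fifth above G in this key is D.
A sixth above G in this key is E.
Together with the bass G, this spells E minor seventh in first inversion.

G, B, D, E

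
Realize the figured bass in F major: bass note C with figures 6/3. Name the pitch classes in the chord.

A third above C in this key is E.
A sixth above C in this key is A.
Together with the bass C, this spells A minor in first inversion.

C, E, A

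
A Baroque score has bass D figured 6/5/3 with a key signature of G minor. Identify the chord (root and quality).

The figures 6/5/3 indicate a seventh chord in first inversion.
In first inversion the root lies a sixth above the bass: a sixth above D in G minor is Bb.
The chord tones are D, F, A, Bb, giving Bb major seventh.

Bb major seventh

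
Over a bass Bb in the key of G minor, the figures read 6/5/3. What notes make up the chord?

Bb, D, F, G

A third above Bb in this key is D.
A fifth above Bb in this key is F.
A sixth above Bb in this key is G.
Together with the bass Bb, this spells G minor seventh in first inversion.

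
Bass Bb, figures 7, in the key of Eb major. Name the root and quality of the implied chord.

The figures 7 indicate a seventh chord in root position.
In root position the bass is the root, so the root is Bb.
The chord tones are Bb, D, F, Ab, giving Bb dominant seventh.

Bb dominant seventh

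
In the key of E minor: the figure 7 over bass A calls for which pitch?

G

Counting 6 letter steps above A lands on G; in E minor, that letter is G.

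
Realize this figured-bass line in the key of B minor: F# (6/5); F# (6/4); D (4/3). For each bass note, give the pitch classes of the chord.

F# (6/5/3): F#, A, C#, D.
F# (6/4): F#, B, D.
D (6/4/3): D, F#, G, B.

F#, A, C#, D | F#, B, D | D, F#, G, B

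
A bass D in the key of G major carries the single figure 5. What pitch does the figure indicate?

A

Counting 4 letter steps above D lands on A; in G major, that letter is A.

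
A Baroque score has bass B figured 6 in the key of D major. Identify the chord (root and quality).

G major

The figures 6 indicate a triad in first inversion.
In first inversion the root lies a sixth above the bass: a sixth above B in D major is G.
The chord tones are B, D, G, giving G major.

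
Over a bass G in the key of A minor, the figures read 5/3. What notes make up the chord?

G, B, D

A third above G in this key is B.
A fifth above G in this key is D.
Together with the bass G, this spells G major in root position.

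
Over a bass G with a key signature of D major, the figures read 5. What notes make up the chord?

G, B, D

The written figures 5 are shorthand for 5/3: the 3 is implied.
A third above G in this key is B.
A fifth above G in this key is D.
Together with the bass G, this spells G major in root position.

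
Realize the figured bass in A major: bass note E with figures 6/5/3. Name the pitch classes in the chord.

A third above E in this key is G#.
A fifth above E in this key is B.
A sixth above E in this key is C#.
Together with the bass E, this spells C# minor seventh in first inversion.

E, G#, B, C#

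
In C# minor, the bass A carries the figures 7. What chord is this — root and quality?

A major seventh

The figures 7 indicate a seventh chord in root position.
In root position the bass is the root, so the root is A.
The chord tones are A, C#, E, G#, giving A major seventh.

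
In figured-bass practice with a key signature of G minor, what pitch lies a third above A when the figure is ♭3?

Counting 2 letter steps above A lands on C; in G minor, that letter is C.
The b3 figure lowers it a semitone, giving Cb.

Cb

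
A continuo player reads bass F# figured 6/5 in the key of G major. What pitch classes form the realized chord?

The written figures 6/5 are shorthand for 6/5/3: the 3 is implied.
A third above F# in this key is A.
A fifth above F# in this key is C.
A sixth above F# in this key is D.
Together with the bass F#, this spells D dominant seventh in first inversion.

F#, A, C, D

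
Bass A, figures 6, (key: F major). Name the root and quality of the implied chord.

The figures 6 indicate a triad in first inversion.
In first inversion the root lies a sixth above the bass: a sixth above A in F major is F.
The chord tones are A, C, F, giving F major.

F major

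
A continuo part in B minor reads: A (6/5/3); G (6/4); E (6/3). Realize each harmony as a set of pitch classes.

A (6/5/3): A, C#, E, F#.
G (6/4): G, C#, E.
E (6/3): E, G, C#.

A, C#, E, F# | G, C#, E | E, G, C#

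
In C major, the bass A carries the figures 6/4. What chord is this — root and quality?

D minor

The figures 6/4 indicate a triad in second inversion.
In second inversion the root lies a fourth above the bass: a fourth above A in C major is D.
The chord tones are A, D, F, giving D minor.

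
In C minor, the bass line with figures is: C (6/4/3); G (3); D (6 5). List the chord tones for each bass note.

C, Eb, F, Ab | G, Bb, D | D, F, Ab, Bb

C (6/4/3): C, Eb, F, Ab.
G (5/3): G, Bb, D.
D (6/5/3): D, F, Ab, Bb.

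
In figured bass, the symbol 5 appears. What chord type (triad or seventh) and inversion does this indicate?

5 is shorthand for 5/3.
Intervals of 5/3 above the bass form a triad; the bass is the root, so this is root position.

triad, root position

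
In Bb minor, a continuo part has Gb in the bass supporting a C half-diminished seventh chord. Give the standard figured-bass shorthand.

Gb is the fifth of C half-diminished seventh, so the chord is in second inversion.
A seventh chord in second inversion is figured 6/4/3, conventionally abbreviated 4/3.

4/3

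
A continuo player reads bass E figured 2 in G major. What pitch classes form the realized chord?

E, F#, A, C

The written figures 2 are shorthand for 6/4/2: the 6/4 are implied.
A second above E in this key is F#.
A fourth above E in this key is A.
A sixth above E in this key is C.
Together with the bass E, this spells F# half-diminished seventh in third inversion.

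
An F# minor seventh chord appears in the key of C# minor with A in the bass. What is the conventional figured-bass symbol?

A is the third of F# minor seventh, so the chord is in first inversion.
A seventh chord in first inversion is figured 6/5/3, conventionally abbreviated 6/5.

6/5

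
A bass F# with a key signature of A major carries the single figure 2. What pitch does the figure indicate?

G#

Counting 1 letter step above F# lands on G; in A major, that letter is G#.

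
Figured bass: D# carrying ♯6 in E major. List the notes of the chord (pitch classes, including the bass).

D#, F#, B#

The written figures ♯6 are shorthand for 6/3: the 3 is implied.
A third above D# in this key is F#.
A sixth above D# in this key is B, raised to B# by the sharp.
Together with the bass D#, this spells B# diminished in first inversion.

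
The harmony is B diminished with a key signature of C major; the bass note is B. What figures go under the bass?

no figures

B is the root of B diminished, so the chord is in root position.
A triad in root position is figured 5/3, conventionally abbreviated (no figures — root-position triad).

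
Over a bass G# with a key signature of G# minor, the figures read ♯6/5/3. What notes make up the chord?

G#, B, D#, E#

A third above G# in this key is B.
A fifth above G# in this key is D#.
A sixth above G# in this key is E, raised to E# by the sharp.
Together with the bass G#, this spells E# half-diminished seventh in first inversion.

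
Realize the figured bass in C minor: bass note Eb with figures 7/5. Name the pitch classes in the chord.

Eb, G, Bb, D

The written figures 7/5 are shorthand for 7/5/3: the 3 is implied.
A third above Eb in this key is G.
A fifth above Eb in this key is Bb.
A seventh above Eb in this key is D.
Together with the bass Eb, this spells Eb major seventh in root position.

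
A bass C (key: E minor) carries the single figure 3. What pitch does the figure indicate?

E

Counting 2 letter steps above C lands on E; in E minor, that letter is E.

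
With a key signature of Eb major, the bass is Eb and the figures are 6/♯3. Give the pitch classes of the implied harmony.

A third above Eb in this key is G, raised to G# by the sharp.
A sixth above Eb in this key is C.

Eb, G#, C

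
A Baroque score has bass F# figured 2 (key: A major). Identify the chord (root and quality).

The figures 2 indicate a seventh chord in third inversion.
In third inversion the root lies a second above the bass: a second above F# in A major is G#.
The chord tones are F#, G#, B, D, giving G# half-diminished seventh.

G# half-diminished seventh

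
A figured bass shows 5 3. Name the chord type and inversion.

Intervals of 5/3 above the bass form a triad; the bass is the root, so this is root position.

triad, root position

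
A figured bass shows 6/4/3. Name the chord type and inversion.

seventh chord, second inversion

Intervals of 6/4/3 above the bass form a seventh chord; the bass is the fifth, so this is second inversion.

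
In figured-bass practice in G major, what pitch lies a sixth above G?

E

Counting 5 letter steps above G lands on E; in G major, that letter is E.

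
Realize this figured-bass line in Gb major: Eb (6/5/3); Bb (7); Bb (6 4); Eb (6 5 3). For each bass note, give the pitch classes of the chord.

Eb (6/5/3): Eb, Gb, Bb, Cb.
Bb (7/5/3): Bb, Db, F, Ab.
Bb (6/4): Bb, Eb, Gb.
Eb (6/5/3): Eb, Gb, Bb, Cb.

Eb, Gb, Bb, Cb | Bb, Db, F, Ab | Bb, Eb, Gb | Eb, Gb, Bb, Cb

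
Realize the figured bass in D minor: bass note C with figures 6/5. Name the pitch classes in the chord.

C, E, G, A

The written figures 6/5 are shorthand for 6/5/3: the 3 is implied.
A third above C in this key is E.
A fifth above C in this key is G.
A sixth above C in this key is A.
Together with the bass C, this spells A minor seventh in first inversion.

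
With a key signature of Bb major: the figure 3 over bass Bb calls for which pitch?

D

Counting 2 letter steps above Bb lands on D; in Bb major, that letter is D.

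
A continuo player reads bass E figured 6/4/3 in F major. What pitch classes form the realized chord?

E, G, A, C

A third above E in this key is G.
A fourth above E in this key is A.
A sixth above E in this key is C.
Together with the bass E, this spells A minor seventh in second inversion.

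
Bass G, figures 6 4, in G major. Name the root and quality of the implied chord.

C major

The figures 6 4 indicate a triad in second inversion.
In second inversion the root lies a fourth above the bass: a fourth above G in G major is C.
The chord tones are G, C, E, giving C major.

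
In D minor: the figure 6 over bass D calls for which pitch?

Bb

Counting 5 letter steps above D lands on B; in D minor, that letter is Bb.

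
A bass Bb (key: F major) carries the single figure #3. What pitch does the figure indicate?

D#

Counting 2 letter steps above Bb lands on D; in F major, that letter is D.
The #3 figure raises it a semitone, giving D#.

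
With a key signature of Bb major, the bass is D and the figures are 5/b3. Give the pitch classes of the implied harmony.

A third above D in this key is F, lowered to Fb by the flat.
A fifth above D in this key is A.

D, Fb, A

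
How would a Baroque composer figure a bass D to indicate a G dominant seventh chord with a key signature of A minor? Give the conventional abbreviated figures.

4/3

D is the fifth of G dominant seventh, so the chord is in second inversion.
A seventh chord in second inversion is figured 6/4/3, conventionally abbreviated 4/3.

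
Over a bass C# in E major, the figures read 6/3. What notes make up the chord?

C#, E, A

A third above C# in this key is E.
A sixth above C# in this key is A.
Together with the bass C#, this spells A major in first inversion.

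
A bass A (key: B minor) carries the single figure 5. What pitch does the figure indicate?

Counting 4 letter steps above A lands on E; in B minor, that letter is E.

E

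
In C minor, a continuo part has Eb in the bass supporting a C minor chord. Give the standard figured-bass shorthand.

Eb is the third of C minor, so the chord is in first inversion.
A triad in first inversion is figured 6/3, conventionally abbreviated 6.

6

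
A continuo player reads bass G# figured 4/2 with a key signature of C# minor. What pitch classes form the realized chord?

G#, A, C#, E

The written figures 4/2 are shorthand for 6/4/2: the 6 is implied.
A second above G# in this key is A.
A fourth above G# in this key is C#.
A sixth above G# in this key is E.
Together with the bass G#, this spells A major seventh in third inversion.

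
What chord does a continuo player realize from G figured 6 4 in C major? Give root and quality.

C major

The figures 6 4 indicate a triad in second inversion.
In second inversion the root lies a fourth above the bass: a fourth above G in C major is C.
The chord tones are G, C, E, giving C major.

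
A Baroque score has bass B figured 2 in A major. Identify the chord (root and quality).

C# minor seventh

The figures 2 indicate a seventh chord in third inversion.
In third inversion the root lies a second above the bass: a second above B in A major is C#.
The chord tones are B, C#, E, G#, giving C# minor seventh.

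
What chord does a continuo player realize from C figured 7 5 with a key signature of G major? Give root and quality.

The figures 7 5 indicate a seventh chord in root position.
In root position the bass is the root, so the root is C.
The chord tones are C, E, G, B, giving C major seventh.

C major seventh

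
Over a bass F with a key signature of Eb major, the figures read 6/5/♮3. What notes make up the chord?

F, A, C, D

A third above F in this key is Ab, made natural (A) by the ♮ figure.
A fifth above F in this key is C.
A sixth above F in this key is D.
Together with the bass F, this spells D minor seventh in first inversion.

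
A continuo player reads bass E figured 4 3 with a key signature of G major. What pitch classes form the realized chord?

The written figures 4 3 are shorthand for 6/4/3: the 6 is implied.
A third above E in this key is G.
A fourth above E in this key is A.
A sixth above E in this key is C.
Together with the bass E, this spells A minor seventh in second inversion.

E, G, A, C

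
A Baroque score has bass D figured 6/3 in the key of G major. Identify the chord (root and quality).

The figures 6/3 indicate a triad in first inversion.
In first inversion the root lies a sixth above the bass: a sixth above D in G major is B.
The chord tones are D, F#, B, giving B minor.

B minor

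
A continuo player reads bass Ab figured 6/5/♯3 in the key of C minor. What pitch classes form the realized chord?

Ab, C#, Eb, F

A third above Ab in this key is C, raised to C# by the sharp.
A fifth above Ab in this key is Eb.
A sixth above Ab in this key is F.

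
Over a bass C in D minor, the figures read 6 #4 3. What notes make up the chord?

C, E, F#, A

A third above C in this key is E.
A fourth above C in this key is F, raised to F# by the sharp.
A sixth above C in this key is A.
Together with the bass C, this spells F# half-diminished seventh in second inversion.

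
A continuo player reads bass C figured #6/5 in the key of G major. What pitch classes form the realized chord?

C, E, G, A#

The written figures #6/5 are shorthand for 6/5/3: the 3 is implied.
A third above C in this key is E.
A fifth above C in this key is G.
A sixth above C in this key is A, raised to A# by the sharp.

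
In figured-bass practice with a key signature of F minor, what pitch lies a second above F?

Counting 1 letter step above F lands on G; in F minor, that letter is G.

G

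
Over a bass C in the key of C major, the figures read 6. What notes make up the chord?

The written figures 6 are shorthand for 6/3: the 3 is implied.
A third above C in this key is E.
A sixth above C in this key is A.
Together with the bass C, this spells A minor in first inversion.

C, E, A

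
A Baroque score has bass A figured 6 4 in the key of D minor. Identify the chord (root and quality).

The figures 6 4 indicate a triad in second inversion.
In second inversion the root lies a fourth above the bass: a fourth above A in D minor is D.
The chord tones are A, D, F, giving D minor.

D minor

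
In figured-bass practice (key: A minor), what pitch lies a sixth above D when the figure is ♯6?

B#

Counting 5 letter steps above D lands on B; in A minor, that letter is B.
The #6 figure raises it a semitone, giving B#.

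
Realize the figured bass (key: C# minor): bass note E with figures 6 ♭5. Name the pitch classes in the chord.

The written figures 6 ♭5 are shorthand for 6/5/3: the 3 is implied.
A third above E in this key is G#.
A fifth above E in this key is B, lowered to Bb by the flat.
A sixth above E in this key is C#.

E, G#, Bb, C#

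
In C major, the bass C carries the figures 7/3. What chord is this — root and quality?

C major seventh

The figures 7/3 indicate a seventh chord in root position.
In root position the bass is the root, so the root is C.
The chord tones are C, E, G, B, giving C major seventh.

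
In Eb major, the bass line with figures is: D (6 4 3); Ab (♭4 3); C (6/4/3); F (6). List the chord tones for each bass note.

D, F, G, Bb | Ab, C, Db, F | C, Eb, F, Ab | F, Ab, D

D (6/4/3): D, F, G, Bb.
Ab (6/b4/3): Ab, C, Db, F.
C (6/4/3): C, Eb, F, Ab.
F (6/3): F, Ab, D.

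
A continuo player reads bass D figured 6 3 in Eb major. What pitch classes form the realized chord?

D, F, Bb

A third above D in this key is F.
A sixth above D in this key is Bb.
Together with the bass D, this spells Bb major in first inversion.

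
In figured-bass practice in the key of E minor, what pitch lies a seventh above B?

A

Counting 6 letter steps above B lands on A; in E minor, that letter is A.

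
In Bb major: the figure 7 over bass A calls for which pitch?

G

Counting 6 letter steps above A lands on G; in Bb major, that letter is G.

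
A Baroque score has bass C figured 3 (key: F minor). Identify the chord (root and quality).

The figures 3 indicate a triad in root position.
In root position the bass is the root, so the root is C.
The chord tones are C, Eb, G, giving C minor.

C minor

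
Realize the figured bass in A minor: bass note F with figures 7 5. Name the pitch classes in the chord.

The written figures 7 5 are shorthand for 7/5/3: the 3 is implied.
A third above F in this key is A.
A fifth above F in this key is C.
A seventh above F in this key is E.
Together with the bass F, this spells F major seventh in root position.

F, A, C, E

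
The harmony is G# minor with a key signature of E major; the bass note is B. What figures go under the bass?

6

B is the third of G# minor, so the chord is in first inversion.
A triad in first inversion is figured 6/3, conventionally abbreviated 6.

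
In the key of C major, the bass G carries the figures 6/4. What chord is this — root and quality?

The figures 6/4 indicate a triad in second inversion.
In second inversion the root lies a fourth above the bass: a fourth above G in C major is C.
The chord tones are G, C, E, giving C major.

C major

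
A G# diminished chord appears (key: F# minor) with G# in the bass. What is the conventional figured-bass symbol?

no figures

G# is the root of G# diminished, so the chord is in root position.
A triad in root position is figured 5/3, conventionally abbreviated (no figures — root-position triad).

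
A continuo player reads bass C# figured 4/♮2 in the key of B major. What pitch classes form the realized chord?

The written figures 4/♮2 are shorthand for 6/4/2: the 6 is implied.
A second above C# in this key is D#, made natural (D) by the ♮ figure.
A fourth above C# in this key is F#.
A sixth above C# in this key is A#.
Together with the bass C#, this spells D augmented major seventh in third inversion.

C#, D, F#, A#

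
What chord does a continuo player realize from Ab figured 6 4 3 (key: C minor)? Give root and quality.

The figures 6 4 3 indicate a seventh chord in second inversion.
In second inversion the root lies a fourth above the bass: a fourth above Ab in C minor is D.
The chord tones are Ab, C, D, F, giving D half-diminished seventh.

D half-diminished seventh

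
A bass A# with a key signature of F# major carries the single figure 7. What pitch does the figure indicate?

Counting 6 letter steps above A# lands on G; in F# major, that letter is G#.

G#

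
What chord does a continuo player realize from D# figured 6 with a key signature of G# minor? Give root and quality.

The figures 6 indicate a triad in first inversion.
In first inversion the root lies a sixth above the bass: a sixth above D# in G# minor is B.
The chord tones are D#, F#, B, giving B major.

B major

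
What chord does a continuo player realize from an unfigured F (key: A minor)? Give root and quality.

An unfigured bass indicates a triad in root position.
In root position the bass is the root, so the root is F.
The chord tones are F, A, C, giving F major.

F major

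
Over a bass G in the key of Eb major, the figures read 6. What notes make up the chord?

The written figures 6 are shorthand for 6/3: the 3 is implied.
A third above G in this key is Bb.
A sixth above G in this key is Eb.
Together with the bass G, this spells Eb major in first inversion.

G, Bb, Eb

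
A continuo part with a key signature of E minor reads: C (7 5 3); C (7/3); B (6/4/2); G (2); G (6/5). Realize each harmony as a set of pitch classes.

C (7/5/3): C, E, G, B.
C (7/5/3): C, E, G, B.
B (6/4/2): B, C, E, G.
G (6/4/2): G, A, C, E.
G (6/5/3): G, B, D, E.

C, E, G, B | C, E, G, B | B, C, E, G | G, A, C, E | G, B, D, E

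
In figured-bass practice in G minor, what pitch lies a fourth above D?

Counting 3 letter steps above D lands on G; in G minor, that letter is G.

G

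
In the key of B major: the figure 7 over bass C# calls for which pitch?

B

Counting 6 letter steps above C# lands on B; in B major, that letter is B.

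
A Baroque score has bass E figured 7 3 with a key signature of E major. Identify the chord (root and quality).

The figures 7 3 indicate a seventh chord in root position.
In root position the bass is the root, so the root is E.
The chord tones are E, G#, B, D#, giving E major seventh.

E major seventh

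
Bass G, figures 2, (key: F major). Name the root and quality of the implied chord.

A minor seventh

The figures 2 indicate a seventh chord in third inversion.
In third inversion the root lies a second above the bass: a second above G in F major is A.
The chord tones are G, A, C, E, giving A minor seventh.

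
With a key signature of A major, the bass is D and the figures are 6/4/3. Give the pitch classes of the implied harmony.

D, F#, G#, B

A third above D in this key is F#.
A fourth above D in this key is G#.
A sixth above D in this key is B.
Together with the bass D, this spells G# half-diminished seventh in second inversion.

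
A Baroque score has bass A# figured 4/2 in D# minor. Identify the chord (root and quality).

B major seventh

The figures 4/2 indicate a seventh chord in third inversion.
In third inversion the root lies a second above the bass: a second above A# in D# minor is B.
The chord tones are A#, B, D#, F#, giving B major seventh.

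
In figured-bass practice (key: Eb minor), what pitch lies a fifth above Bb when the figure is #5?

F#

Counting 4 letter steps above Bb lands on F; in Eb minor, that letter is F.
The #5 figure raises it a semitone, giving F#.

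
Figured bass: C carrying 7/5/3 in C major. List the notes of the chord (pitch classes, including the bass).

A third above C in this key is E.
A fifth above C in this key is G.
A seventh above C in this key is B.
Together with the bass C, this spells C major seventh in root position.

C, E, G, B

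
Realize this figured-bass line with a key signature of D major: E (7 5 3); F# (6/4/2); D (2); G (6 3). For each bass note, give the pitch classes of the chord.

E (7/5/3): E, G, B, D.
F# (6/4/2): F#, G, B, D.
D (6/4/2): D, E, G, B.
G (6/3): G, B, E.

E, G, B, D | F#, G, B, D | D, E, G, B | G, B, E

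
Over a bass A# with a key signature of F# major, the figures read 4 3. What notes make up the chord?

A#, C#, D#, F#

The written figures 4 3 are shorthand for 6/4/3: the 6 is implied.
A third above A# in this key is C#.
A fourth above A# in this key is D#.
A sixth above A# in this key is F#.
Together with the bass A#, this spells D# minor seventh in second inversion.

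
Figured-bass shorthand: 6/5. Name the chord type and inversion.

6/5 is shorthand for 6/5/3.
Intervals of 6/5/3 above the bass form a seventh chord; the bass is the third, so this is first inversion.

seventh chord, first inversion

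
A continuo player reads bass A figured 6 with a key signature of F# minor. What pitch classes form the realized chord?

The written figures 6 are shorthand for 6/3: the 3 is implied.
A third above A in this key is C#.
A sixth above A in this key is F#.
Together with the bass A, this spells F# minor in first inversion.

A, C#, F#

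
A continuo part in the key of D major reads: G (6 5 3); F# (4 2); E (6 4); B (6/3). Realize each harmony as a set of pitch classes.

G (6/5/3): G, B, D, E.
F# (6/4/2): F#, G, B, D.
E (6/4): E, A, C#.
B (6/3): B, D, G.

G, B, D, E | F#, G, B, D | E, A, C# | B, D, G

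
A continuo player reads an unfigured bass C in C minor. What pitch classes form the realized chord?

C, Eb, G

An unfigured bass implies 5/3.
A third above C in this key is Eb.
A fifth above C in this key is G.
Together with the bass C, this spells C minor in root position.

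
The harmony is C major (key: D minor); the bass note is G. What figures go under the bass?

G is the fifth of C major, so the chord is in second inversion.
A triad in second inversion is figured 6/4, conventionally abbreviated 6/4.

6/4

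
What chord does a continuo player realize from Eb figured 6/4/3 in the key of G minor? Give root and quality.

The figures 6/4/3 indicate a seventh chord in second inversion.
In second inversion the root lies a fourth above the bass: a fourth above Eb in G minor is A.
The chord tones are Eb, G, A, C, giving A half-diminished seventh.

A half-diminished seventh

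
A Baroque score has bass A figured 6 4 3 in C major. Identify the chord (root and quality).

D minor seventh

The figures 6 4 3 indicate a seventh chord in second inversion.
In second inversion the root lies a fourth above the bass: a fourth above A in C major is D.
The chord tones are A, C, D, F, giving D minor seventh.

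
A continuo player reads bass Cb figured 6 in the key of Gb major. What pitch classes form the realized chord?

Cb, Eb, Ab

The written figures 6 are shorthand for 6/3: the 3 is implied.
A third above Cb in this key is Eb.
A sixth above Cb in this key is Ab.
Together with the bass Cb, this spells Ab minor in first inversion.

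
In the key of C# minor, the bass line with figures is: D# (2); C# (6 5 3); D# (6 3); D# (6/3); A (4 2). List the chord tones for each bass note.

D# (6/4/2): D#, E, G#, B.
C# (6/5/3): C#, E, G#, A.
D# (6/3): D#, F#, B.
D# (6/3): D#, F#, B.
A (6/4/2): A, B, D#, F#.

D#, E, G#, B | C#, E, G#, A | D#, F#, B | D#, F#, B | A, B, D#, F#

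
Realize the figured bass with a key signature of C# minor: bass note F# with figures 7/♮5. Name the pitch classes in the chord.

The written figures 7/♮5 are shorthand for 7/5/3: the 3 is implied.
A third above F# in this key is A.
A fifth above F# in this key is C#, made natural (C) by the ♮ figure.
A seventh above F# in this key is E.
Together with the bass F#, this spells F# half-diminished seventh in root position.

F#, A, C, E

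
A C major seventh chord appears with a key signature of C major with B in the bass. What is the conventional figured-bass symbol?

4/2

B is the seventh of C major seventh, so the chord is in third inversion.
A seventh chord in third inversion is figured 6/4/2, conventionally abbreviated 4/2.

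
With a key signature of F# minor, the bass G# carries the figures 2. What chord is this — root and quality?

The figures 2 indicate a seventh chord in third inversion.
In third inversion the root lies a second above the bass: a second above G# in F# minor is A.
The chord tones are G#, A, C#, E, giving A major seventh.

A major seventh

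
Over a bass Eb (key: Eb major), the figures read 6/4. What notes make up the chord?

Eb, Ab, C

A fourth above Eb in this key is Ab.
A sixth above Eb in this key is C.
Together with the bass Eb, this spells Ab major in second inversion.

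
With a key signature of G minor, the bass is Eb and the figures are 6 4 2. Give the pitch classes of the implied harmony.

A second above Eb in this key is F.
A fourth above Eb in this key is A.
A sixth above Eb in this key is C.
Together with the bass Eb, this spells F dominant seventh in third inversion.

Eb, F, A, C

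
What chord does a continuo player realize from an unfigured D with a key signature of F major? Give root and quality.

An unfigured bass indicates a triad in root position.
In root position the bass is the root, so the root is D.
The chord tones are D, F, A, giving D minor.

D minor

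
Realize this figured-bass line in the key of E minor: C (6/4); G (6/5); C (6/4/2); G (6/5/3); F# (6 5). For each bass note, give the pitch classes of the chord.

C (6/4): C, F#, A.
G (6/5/3): G, B, D, E.
C (6/4/2): C, D, F#, A.
G (6/5/3): G, B, D, E.
F# (6/5/3): F#, A, C, D.

C, F#, A | G, B, D, E | C, D, F#, A | G, B, D, E | F#, A, C, D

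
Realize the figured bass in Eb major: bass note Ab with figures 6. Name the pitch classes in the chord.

Ab, C, F

The written figures 6 are shorthand for 6/3: the 3 is implied.
A third above Ab in this key is C.
A sixth above Ab in this key is F.
Together with the bass Ab, this spells F minor in first inversion.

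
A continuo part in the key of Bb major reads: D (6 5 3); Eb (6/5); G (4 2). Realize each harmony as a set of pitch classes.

D (6/5/3): D, F, A, Bb.
Eb (6/5/3): Eb, G, Bb, C.
G (6/4/2): G, A, C, Eb.

D, F, A, Bb | Eb, G, Bb, C | G, A, C, Eb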